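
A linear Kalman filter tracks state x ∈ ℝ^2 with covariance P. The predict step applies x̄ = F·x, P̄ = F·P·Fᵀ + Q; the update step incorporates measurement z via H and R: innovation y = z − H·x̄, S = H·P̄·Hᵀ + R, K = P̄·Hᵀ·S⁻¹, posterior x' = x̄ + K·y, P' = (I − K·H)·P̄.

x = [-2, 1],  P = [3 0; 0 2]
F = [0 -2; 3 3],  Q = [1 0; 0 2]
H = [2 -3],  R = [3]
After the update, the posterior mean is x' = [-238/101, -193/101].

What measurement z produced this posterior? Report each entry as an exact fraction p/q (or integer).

z = [1]

x̄ = F·x = [-2, -3]
P̄ = F·P·Fᵀ + Q = [9 -12; -12 47]
S = H·P̄·Hᵀ + R = [606]
K = P̄·Hᵀ·S⁻¹ = [9/101; -55/202]
x' − x̄ = [-36/101, 110/101] = K·y
y = (KᵀK)⁻¹·Kᵀ·(x' − x̄) = [-4]
z = y + H·x̄ = [-4] + [5] = [1]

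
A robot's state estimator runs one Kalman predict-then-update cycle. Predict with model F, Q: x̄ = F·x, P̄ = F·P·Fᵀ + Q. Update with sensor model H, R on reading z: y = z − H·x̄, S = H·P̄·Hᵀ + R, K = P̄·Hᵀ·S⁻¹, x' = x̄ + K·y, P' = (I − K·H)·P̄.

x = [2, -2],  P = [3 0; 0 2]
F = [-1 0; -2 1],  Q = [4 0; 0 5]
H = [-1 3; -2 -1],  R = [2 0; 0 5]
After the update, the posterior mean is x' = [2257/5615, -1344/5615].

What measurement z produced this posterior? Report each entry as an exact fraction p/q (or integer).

z = [-1, -1]

x̄ = F·x = [-2, -6]
P̄ = F·P·Fᵀ + Q = [7 6; 6 19]
S = H·P̄·Hᵀ + R = [144 -73; -73 76]
K = P̄·Hᵀ·S⁻¹ = [-624/5615 -2077/5615; 1613/5615 -741/5615]
x' − x̄ = [13487/5615, 32346/5615] = K·y
y = (KᵀK)⁻¹·Kᵀ·(x' − x̄) = [15, -11]
z = y + H·x̄ = [15, -11] + [-16, 10] = [-1, -1]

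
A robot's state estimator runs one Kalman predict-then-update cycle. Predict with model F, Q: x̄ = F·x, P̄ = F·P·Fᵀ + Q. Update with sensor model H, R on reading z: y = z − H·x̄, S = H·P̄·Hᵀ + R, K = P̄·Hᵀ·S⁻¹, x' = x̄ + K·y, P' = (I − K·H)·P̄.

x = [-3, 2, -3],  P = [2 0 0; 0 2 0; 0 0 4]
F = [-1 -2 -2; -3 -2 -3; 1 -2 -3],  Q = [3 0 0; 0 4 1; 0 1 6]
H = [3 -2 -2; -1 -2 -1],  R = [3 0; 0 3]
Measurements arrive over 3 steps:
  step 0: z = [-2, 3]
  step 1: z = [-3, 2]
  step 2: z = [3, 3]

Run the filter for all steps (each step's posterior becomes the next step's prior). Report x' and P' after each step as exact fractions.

step 0: x' = [-145934/55223, 22611/7889, -324826/55223], P' = [59741/55223 -12791/7889 164342/55223; -12791/7889 5606/1127 -58613/7889; 164342/55223 -58613/7889 675692/55223]
step 1: x' = [-4134326083/3093549713, 1482466149/3093549713, -3609285648/3093549713], P' = [1787572435/3093549713 -1126486951/3093549713 2906416546/3093549713; -1126486951/3093549713 5516090950/3093549713 -7047346087/3093549713; 2906416546/3093549713 -7047346087/3093549713 12117191809/3093549713]
step 2: x' = [-37112670017333/69948509755092, 5142792370649/69948509755092, -83906181252547/34974254877546], P' = [40410896415911/69948509755092 -25474156132055/69948509755092 32841068927569/34974254877546; -25474156132055/69948509755092 124384955332835/69948509755092 -79530557514499/34974254877546; 32841068927569/34974254877546 -79530557514499/34974254877546 68402049569816/17487127438773]

step 0: x̄ = F·x = [5, 14, 2]
step 0: P̄ = F·P·Fᵀ + Q = [29 38 30; 38 66 39; 30 39 52]
step 0: y = z − H·x̄ = [15, 38]
step 0: S = H·P̄·Hᵀ + R = [232 333; 333 716]
step 0: K = P̄·Hᵀ·S⁻¹ = [9871/55223 -15003/55223; 123/7889 -2360/7889; -12592/55223 -6484/55223]
step 0: x' = x̄ + K·y = [-145934/55223, 22611/7889, -324826/55223]
step 0: P' = (I − K·H)·P̄ = [59741/55223 -12791/7889 164342/55223; -12791/7889 5606/1127 -58613/7889; 164342/55223 -58613/7889 675692/55223]
step 1: x̄ = F·x = [479032/55223, 1095726/55223, 511990/55223]
step 1: P̄ = F·P·Fᵀ + Q = [1043846/55223 1992023/55223 1154619/55223; 1992023/55223 4898785/55223 2760416/55223; 1154619/55223 2760416/55223 2019687/55223]
step 1: y = z − H·x̄ = [230381/7889, 3292920/55223]
step 1: S = H·P̄·Hᵀ + R = [439955/1127 3991823/7889; 3991823/7889 44143336/55223]
step 1: K = P̄·Hᵀ·S⁻¹ = [600952705/3093549713 -813671693/3093549713; -105650193/3093549713 -952782954/3093549713; -473480602/3093549713 -309638727/3093549713]
step 1: x' = x̄ + K·y = [-4134326083/3093549713, 1482466149/3093549713, -3609285648/3093549713]
step 1: P' = (I − K·H)·P̄ = [1787572435/3093549713 -1126486951/3093549713 2906416546/3093549713; -1126486951/3093549713 5516090950/3093549713 -7047346087/3093549713; 2906416546/3093549713 -7047346087/3093549713 12117191809/3093549713]
step 2: x̄ = F·x = [8387965081/3093549713, 20265902895/3093549713, 3728598563/3093549713]
step 2: P̄ = F·P·Fᵀ + Q = [32342302294/3093549713 46802624395/3093549713 25412897895/3093549713; 46802624395/3093549713 113810942220/3093549713 57214320917/3093549713; 25412897895/3093549713 57214320917/3093549713 53967256278/3093549713]
step 2: y = z − H·x̄ = [32105756812/3093549713, 61929018573/3093549713]
step 2: S = H·P̄·Hᵀ + R = [562602463633/3093549713 596813904581/3093549713; 596813904581/3093549713 1017727553629/3093549713]
step 2: K = P̄·Hᵀ·S⁻¹ = [13605575267189/69948509755092 -18381574002313/69948509755092; -2356716334613/69948509755092 -21411546501539/69948509755092; -5341292155853/34974254877546 -3528017679401/34974254877546]
step 2: x' = x̄ + K·y = [-37112670017333/69948509755092, 5142792370649/69948509755092, -83906181252547/34974254877546]
step 2: P' = (I − K·H)·P̄ = [40410896415911/69948509755092 -25474156132055/69948509755092 32841068927569/34974254877546; -25474156132055/69948509755092 124384955332835/69948509755092 -79530557514499/34974254877546; 32841068927569/34974254877546 -79530557514499/34974254877546 68402049569816/17487127438773]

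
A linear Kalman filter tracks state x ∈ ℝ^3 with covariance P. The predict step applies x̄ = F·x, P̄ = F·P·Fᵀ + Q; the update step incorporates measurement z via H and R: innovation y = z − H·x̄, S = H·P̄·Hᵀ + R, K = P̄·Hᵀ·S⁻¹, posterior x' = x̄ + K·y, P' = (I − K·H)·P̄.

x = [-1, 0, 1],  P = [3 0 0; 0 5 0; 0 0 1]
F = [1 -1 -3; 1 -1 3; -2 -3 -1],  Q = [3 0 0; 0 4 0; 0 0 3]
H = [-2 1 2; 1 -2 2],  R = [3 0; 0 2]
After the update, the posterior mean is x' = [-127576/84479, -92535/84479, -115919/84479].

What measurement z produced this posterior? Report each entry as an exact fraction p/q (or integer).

x̄ = F·x = [-4, 2, 1]
P̄ = F·P·Fᵀ + Q = [20 -1 12; -1 21 6; 12 6 61]
S = H·P̄·Hᵀ + R = [280 121; 121 354]
K = P̄·Hᵀ·S⁻¹ = [-11584/84479 14937/84479; 16141/84479 -12915/84479; 22054/84479 21576/84479]
x' − x̄ = [210340/84479, -261493/84479, -200398/84479] = K·y
y = (KᵀK)⁻¹·Kᵀ·(x' − x̄) = [-13, 4]
z = y + H·x̄ = [-13, 4] + [12, -6] = [-1, -2]

z = [-1, -2]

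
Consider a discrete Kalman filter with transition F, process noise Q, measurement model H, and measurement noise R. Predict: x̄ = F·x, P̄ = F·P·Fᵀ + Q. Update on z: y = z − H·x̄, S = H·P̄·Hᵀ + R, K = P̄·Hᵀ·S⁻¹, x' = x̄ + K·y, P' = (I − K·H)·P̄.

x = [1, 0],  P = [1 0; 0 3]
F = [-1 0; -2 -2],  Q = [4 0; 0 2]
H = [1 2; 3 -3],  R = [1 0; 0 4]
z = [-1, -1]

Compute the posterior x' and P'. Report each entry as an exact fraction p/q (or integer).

x' = [-4277/7481, -1778/7481]
P' = [2170/7481 94/7481; 94/7481 1190/7481]

x̄ = F·x = [-1, -2]
P̄ = F·P·Fᵀ + Q = [5 2; 2 18]
y = z − H·x̄ = [4, -4]
S = H·P̄·Hᵀ + R = [86 -87; -87 175]
K = P̄·Hᵀ·S⁻¹ = [2358/7481 1557/7481; 2474/7481 -822/7481]
x' = x̄ + K·y = [-4277/7481, -1778/7481]
P' = (I − K·H)·P̄ = [2170/7481 94/7481; 94/7481 1190/7481]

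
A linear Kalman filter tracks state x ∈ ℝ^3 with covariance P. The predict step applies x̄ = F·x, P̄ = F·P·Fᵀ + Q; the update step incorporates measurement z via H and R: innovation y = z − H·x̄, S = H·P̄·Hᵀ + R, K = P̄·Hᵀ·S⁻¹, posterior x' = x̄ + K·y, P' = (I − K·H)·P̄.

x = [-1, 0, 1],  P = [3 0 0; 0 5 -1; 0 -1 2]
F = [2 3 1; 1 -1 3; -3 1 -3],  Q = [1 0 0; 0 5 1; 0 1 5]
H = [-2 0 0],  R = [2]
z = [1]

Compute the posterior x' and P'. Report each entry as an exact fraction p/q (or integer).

x̄ = F·x = [-1, 2, 0]
P̄ = F·P·Fᵀ + Q = [54 -11 -1; -11 37 -37; -1 -37 61]
y = z − H·x̄ = [-1]
S = H·P̄·Hᵀ + R = [218]
K = P̄·Hᵀ·S⁻¹ = [-54/109; 11/109; 1/109]
x' = x̄ + K·y = [-55/109, 207/109, -1/109]
P' = (I − K·H)·P̄ = [54/109 -11/109 -1/109; -11/109 3791/109 -4055/109; -1/109 -4055/109 6647/109]

x' = [-55/109, 207/109, -1/109]
P' = [54/109 -11/109 -1/109; -11/109 3791/109 -4055/109; -1/109 -4055/109 6647/109]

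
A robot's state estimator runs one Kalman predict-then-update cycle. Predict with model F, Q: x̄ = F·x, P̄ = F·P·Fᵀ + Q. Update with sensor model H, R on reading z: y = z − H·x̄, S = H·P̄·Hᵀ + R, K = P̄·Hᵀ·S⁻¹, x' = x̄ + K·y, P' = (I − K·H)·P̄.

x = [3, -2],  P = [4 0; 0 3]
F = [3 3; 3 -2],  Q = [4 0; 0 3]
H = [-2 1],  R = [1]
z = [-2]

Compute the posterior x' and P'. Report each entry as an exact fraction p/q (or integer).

x' = [447/62, 3089/248]
P' = [395/31 1551/62; 1551/62 12423/248]

x̄ = F·x = [3, 13]
P̄ = F·P·Fᵀ + Q = [67 18; 18 51]
y = z − H·x̄ = [-9]
S = H·P̄·Hᵀ + R = [248]
K = P̄·Hᵀ·S⁻¹ = [-29/62; 15/248]
x' = x̄ + K·y = [447/62, 3089/248]
P' = (I − K·H)·P̄ = [395/31 1551/62; 1551/62 12423/248]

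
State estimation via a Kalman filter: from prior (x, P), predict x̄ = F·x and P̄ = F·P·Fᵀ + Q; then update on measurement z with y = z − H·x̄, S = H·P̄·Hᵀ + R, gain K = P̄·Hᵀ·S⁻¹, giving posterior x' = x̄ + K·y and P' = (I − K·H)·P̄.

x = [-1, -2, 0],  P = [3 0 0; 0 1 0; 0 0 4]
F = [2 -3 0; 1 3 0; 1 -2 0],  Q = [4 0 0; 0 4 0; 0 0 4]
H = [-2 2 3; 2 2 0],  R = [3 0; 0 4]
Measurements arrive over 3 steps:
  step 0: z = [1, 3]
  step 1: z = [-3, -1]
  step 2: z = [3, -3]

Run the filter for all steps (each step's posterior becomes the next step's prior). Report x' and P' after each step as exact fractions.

step 0: x' = [1596/431, -1981/862, 3633/862], P' = [21415/3879 -18815/3879 2878/431; -18815/3879 19984/3879 -2771/431; 2878/431 -2771/431 3769/431]
step 1: x' = [11284996/26975457, -35081353/53950914, -4123729/17983638], P' = [230659052/26975457 -203399455/26975457 93728129/8991819; -203399455/26975457 202324847/26975457 -87523114/8991819; 93728129/8991819 -87523114/8991819 40059149/2997273]
step 2: x' = [-12551044664/6086865567, 3420848500/6086865567, -1571111712/2028955189], P' = [2384554957609/273908950515 -419821000354/54781790103 968508153229/91302983505; -419821000354/54781790103 416115035783/54781790103 -180389365795/18260596701; 968508153229/91302983505 -180389365795/18260596701 413381200684/30434327835]

step 0: x̄ = F·x = [4, -7, 3]
step 0: P̄ = F·P·Fᵀ + Q = [25 -3 12; -3 16 -3; 12 -3 11]
step 0: y = z − H·x̄ = [14, 9]
step 0: S = H·P̄·Hᵀ + R = [110 18; 18 144]
step 0: K = P̄·Hᵀ·S⁻¹ = [-102/431 1300/3879; 103/431 1169/7758; 3/431 107/862]
step 0: x' = x̄ + K·y = [1596/431, -1981/862, 3633/862]
step 0: P' = (I − K·H)·P̄ = [21415/3879 -18815/3879 2878/431; -18815/3879 19984/3879 -2771/431; 2878/431 -2771/431 3769/431]
step 1: x̄ = F·x = [12327/862, -2751/862, 3577/431]
step 1: P̄ = F·P·Fᵀ + Q = [506812/3879 -193471/3879 294439/3879; -193471/3879 103897/3879 -117304/3879; 294439/3879 -117304/3879 192127/3879]
step 1: y = z − H·x̄ = [3054/431, -10007/431]
step 1: S = H·P̄·Hᵀ + R = [790468/3879 -182950/1293; -182950/1293 101176/431]
step 1: K = P̄·Hᵀ·S⁻¹ = [-2729317/8991819 27259597/53950914; 2637842/8991819 -537304/26975457; -218905/2997273 6205015/17983638]
step 1: x' = x̄ + K·y = [11284996/26975457, -35081353/53950914, -4123729/17983638]
step 1: P' = (I − K·H)·P̄ = [230659052/26975457 -203399455/26975457 93728129/8991819; -203399455/26975457 202324847/26975457 -87523114/8991819; 93728129/8991819 -87523114/8991819 40059149/2997273]
step 2: x̄ = F·x = [150384043/53950914, -82674067/53950914, 46366349/26975457]
step 2: P̄ = F·P·Fᵀ + Q = [5292255119/26975457 -1969803884/26975457 3099063371/26975457; -1969803884/26975457 939087773/26975457 -1186689485/26975457; 3099063371/26975457 -1186689485/26975457 1961458088/26975457]
step 2: y = z − H·x̄ = [174885434/26975457, -49545449/8991819]
step 2: S = H·P̄·Hᵀ + R = [6988817531/26975457 -1979475356/8991819; -1979475356/8991819 1030538036/2997273]
step 2: K = P̄·Hᵀ·S⁻¹ = [-27860726633/91302983505 285449955839/547817901030; 5374197791/18260596701 -3705964571/109563580206; -2275462028/30434327835 33280662127/91302983505]
step 2: x' = x̄ + K·y = [-12551044664/6086865567, 3420848500/6086865567, -1571111712/2028955189]
step 2: P' = (I − K·H)·P̄ = [2384554957609/273908950515 -419821000354/54781790103 968508153229/91302983505; -419821000354/54781790103 416115035783/54781790103 -180389365795/18260596701; 968508153229/91302983505 -180389365795/18260596701 413381200684/30434327835]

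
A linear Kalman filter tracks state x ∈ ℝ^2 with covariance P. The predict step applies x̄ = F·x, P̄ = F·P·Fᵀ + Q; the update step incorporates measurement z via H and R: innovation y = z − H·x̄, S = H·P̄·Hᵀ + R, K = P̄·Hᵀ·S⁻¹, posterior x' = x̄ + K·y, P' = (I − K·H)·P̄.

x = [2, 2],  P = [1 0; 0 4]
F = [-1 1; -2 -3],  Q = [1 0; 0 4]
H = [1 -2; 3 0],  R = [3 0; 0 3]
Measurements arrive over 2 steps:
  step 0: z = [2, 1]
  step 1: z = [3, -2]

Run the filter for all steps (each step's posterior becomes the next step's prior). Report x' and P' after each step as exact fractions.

step 0: x̄ = F·x = [0, -10]
step 0: P̄ = F·P·Fᵀ + Q = [6 -10; -10 44]
step 0: y = z − H·x̄ = [-18, 1]
step 0: S = H·P̄·Hᵀ + R = [225 78; 78 57]
step 0: K = P̄·Hᵀ·S⁻¹ = [26/2247 674/2247; -1082/2247 298/2247]
step 0: x' = x̄ + K·y = [206/2247, -2696/2247]
step 0: P' = (I − K·H)·P̄ = [674/2247 298/2247; 298/2247 1772/2247]
step 1: x̄ = F·x = [-2902/2247, 7676/2247]
step 1: P̄ = F·P·Fᵀ + Q = [4097/2247 -3670/2247; -3670/2247 31208/2247]
step 1: y = z − H·x̄ = [24995/2247, 1404/749]
step 1: S = H·P̄·Hᵀ + R = [150350/2247 11437/749; 11437/749 14538/749]
step 1: K = P̄·Hᵀ·S⁻¹ = [11437/798119 215923/798119; -371534/798119 90806/798119]
step 1: x' = x̄ + K·y = [-498801/798119, -1236162/798119]
step 1: P' = (I − K·H)·P̄ = [215923/798119 90806/798119; 90806/798119 602704/798119]

step 0: x' = [206/2247, -2696/2247], P' = [674/2247 298/2247; 298/2247 1772/2247]
step 1: x' = [-498801/798119, -1236162/798119], P' = [215923/798119 90806/798119; 90806/798119 602704/798119]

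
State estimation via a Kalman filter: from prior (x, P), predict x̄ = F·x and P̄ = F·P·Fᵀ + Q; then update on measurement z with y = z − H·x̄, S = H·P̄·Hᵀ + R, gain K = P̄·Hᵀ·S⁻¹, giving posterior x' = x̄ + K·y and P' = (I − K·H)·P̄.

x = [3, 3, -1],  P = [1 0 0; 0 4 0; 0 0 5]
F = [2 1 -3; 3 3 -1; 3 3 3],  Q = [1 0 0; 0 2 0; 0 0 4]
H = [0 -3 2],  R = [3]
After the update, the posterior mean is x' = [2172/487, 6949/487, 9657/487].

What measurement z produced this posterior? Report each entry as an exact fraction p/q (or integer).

x̄ = F·x = [12, 19, 15]
P̄ = F·P·Fᵀ + Q = [54 33 -27; 33 52 30; -27 30 94]
S = H·P̄·Hᵀ + R = [487]
K = P̄·Hᵀ·S⁻¹ = [-153/487; -96/487; 98/487]
x' − x̄ = [-3672/487, -2304/487, 2352/487] = K·y
y = (KᵀK)⁻¹·Kᵀ·(x' − x̄) = [24]
z = y + H·x̄ = [24] + [-27] = [-3]

z = [-3]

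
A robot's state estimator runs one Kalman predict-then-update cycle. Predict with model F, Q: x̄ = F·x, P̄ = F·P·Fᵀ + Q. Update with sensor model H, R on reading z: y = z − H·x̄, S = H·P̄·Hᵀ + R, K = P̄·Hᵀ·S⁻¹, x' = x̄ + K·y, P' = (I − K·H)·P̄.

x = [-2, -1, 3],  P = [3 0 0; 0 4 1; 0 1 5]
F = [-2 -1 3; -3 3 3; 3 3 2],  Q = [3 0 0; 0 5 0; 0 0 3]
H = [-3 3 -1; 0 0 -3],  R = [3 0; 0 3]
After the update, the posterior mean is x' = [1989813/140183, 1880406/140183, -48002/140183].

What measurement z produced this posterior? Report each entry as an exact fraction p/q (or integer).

x̄ = F·x = [14, 12, -3]
P̄ = F·P·Fᵀ + Q = [58 57 7; 57 131 54; 7 54 98]
S = H·P̄·Hᵀ + R = [494 -129; -129 885]
K = P̄·Hᵀ·S⁻¹ = [-3853/140183 -3888/140183; 42594/140183 -19452/140183; 43/140183 -46563/140183]
x' − x̄ = [27251/140183, 198210/140183, 372547/140183] = K·y
y = (KᵀK)⁻¹·Kᵀ·(x' − x̄) = [1, -8]
z = y + H·x̄ = [1, -8] + [-3, 9] = [-2, 1]

z = [-2, 1]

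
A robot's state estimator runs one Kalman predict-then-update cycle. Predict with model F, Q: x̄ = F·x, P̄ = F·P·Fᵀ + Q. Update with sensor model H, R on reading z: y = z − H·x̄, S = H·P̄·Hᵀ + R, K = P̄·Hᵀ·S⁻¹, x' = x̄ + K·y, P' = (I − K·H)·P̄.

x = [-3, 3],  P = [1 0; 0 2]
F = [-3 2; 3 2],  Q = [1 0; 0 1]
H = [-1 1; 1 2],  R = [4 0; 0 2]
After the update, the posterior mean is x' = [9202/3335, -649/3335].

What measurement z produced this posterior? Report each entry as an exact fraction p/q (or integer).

x̄ = F·x = [15, -3]
P̄ = F·P·Fᵀ + Q = [18 -1; -1 18]
S = H·P̄·Hᵀ + R = [42 19; 19 88]
K = P̄·Hᵀ·S⁻¹ = [-1976/3335 1033/3335; 1007/3335 1109/3335]
x' − x̄ = [-40823/3335, 9356/3335] = K·y
y = (KᵀK)⁻¹·Kᵀ·(x' − x̄) = [17, -7]
z = y + H·x̄ = [17, -7] + [-18, 9] = [-1, 2]

z = [-1, 2]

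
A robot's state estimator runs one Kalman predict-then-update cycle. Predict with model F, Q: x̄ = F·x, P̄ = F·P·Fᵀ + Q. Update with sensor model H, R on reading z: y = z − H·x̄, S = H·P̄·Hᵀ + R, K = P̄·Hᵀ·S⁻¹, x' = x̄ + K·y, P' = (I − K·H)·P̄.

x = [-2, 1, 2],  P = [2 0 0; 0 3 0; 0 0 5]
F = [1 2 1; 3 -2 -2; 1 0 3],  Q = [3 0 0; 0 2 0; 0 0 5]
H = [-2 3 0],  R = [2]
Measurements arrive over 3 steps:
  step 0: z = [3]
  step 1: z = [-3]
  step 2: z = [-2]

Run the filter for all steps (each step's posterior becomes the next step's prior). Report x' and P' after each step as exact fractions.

step 0: x' = [-1228/375, -458/375, -779/375], P' = [4018/375 2648/375 1499/375; 2648/375 1828/375 964/375; 1499/375 964/375 13882/375]
step 1: x' = [-822179/127966, -2365185/447881, -5478029/895762], P' = [7716125/127966 2565484/63983 3522611/127966; 2565484/63983 12041102/447881 8105774/447881; 3522611/127966 8105774/447881 23998959/895762]
step 2: x' = [2575467569/1423221051, 267750934/474407017, 7217042755/1423221051], P' = [284442934703/1423221051 63075449574/474407017 138671002450/1423221051; 63075449574/474407017 42066196478/474407017 30655146880/474407017; 138671002450/1423221051 30655146880/474407017 87874082669/1423221051]

step 0: x̄ = F·x = [2, -12, 4]
step 0: P̄ = F·P·Fᵀ + Q = [22 -16 17; -16 52 -24; 17 -24 52]
step 0: y = z − H·x̄ = [43]
step 0: S = H·P̄·Hᵀ + R = [750]
step 0: K = P̄·Hᵀ·S⁻¹ = [-46/375; 94/375; -53/375]
step 0: x' = x̄ + K·y = [-1228/375, -458/375, -779/375]
step 0: P' = (I − K·H)·P̄ = [4018/375 2648/375 1499/375; 2648/375 1828/375 964/375; 1499/375 964/375 13882/375]
step 1: x̄ = F·x = [-2923/375, -242/75, -713/75]
step 1: P̄ = F·P·Fᵀ + Q = [43783/375 -3343/75 12548/75; -3343/75 2308/15 -2873/15; 12548/75 -2873/15 5593/15]
step 1: y = z − H·x̄ = [-3341/375]
step 1: S = H·P̄·Hᵀ + R = [895762/375]
step 1: K = P̄·Hᵀ·S⁻¹ = [-19673/127966; 103265/447881; -340955/895762]
step 1: x' = x̄ + K·y = [-822179/127966, -2365185/447881, -5478029/895762]
step 1: P' = (I − K·H)·P̄ = [7716125/127966 2565484/63983 3522611/127966; 2565484/63983 12041102/447881 8105774/447881; 3522611/127966 8105774/447881 23998959/895762]
step 2: x̄ = F·x = [-10347011/447881, 3151039/895762, -11094670/447881]
step 2: P̄ = F·P·Fᵀ + Q = [217428893/447881 44383992/447881 196872850/447881; 44383992/447881 83023799/895762 10774985/447881; 196872850/447881 10774985/447881 211215989/447881]
step 2: y = z − H·x̄ = [-7518955/127966]
step 2: S = H·P̄·Hᵀ + R = [203317293/127966]
step 2: K = P̄·Hᵀ·S⁻¹ = [-86201660/203317293; 3406449/67772431; -103263070/203317293]
step 2: x' = x̄ + K·y = [2575467569/1423221051, 267750934/474407017, 7217042755/1423221051]
step 2: P' = (I − K·H)·P̄ = [284442934703/1423221051 63075449574/474407017 138671002450/1423221051; 63075449574/474407017 42066196478/474407017 30655146880/474407017; 138671002450/1423221051 30655146880/474407017 87874082669/1423221051]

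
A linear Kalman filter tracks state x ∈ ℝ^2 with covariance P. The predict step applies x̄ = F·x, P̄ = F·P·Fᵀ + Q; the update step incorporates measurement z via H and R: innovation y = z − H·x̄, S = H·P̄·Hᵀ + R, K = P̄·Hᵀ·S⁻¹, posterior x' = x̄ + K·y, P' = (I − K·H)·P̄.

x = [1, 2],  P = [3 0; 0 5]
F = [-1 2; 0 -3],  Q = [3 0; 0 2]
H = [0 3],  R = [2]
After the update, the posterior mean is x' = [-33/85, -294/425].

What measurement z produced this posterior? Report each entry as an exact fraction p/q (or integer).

z = [-2]

x̄ = F·x = [3, -6]
P̄ = F·P·Fᵀ + Q = [26 -30; -30 47]
S = H·P̄·Hᵀ + R = [425]
K = P̄·Hᵀ·S⁻¹ = [-18/85; 141/425]
x' − x̄ = [-288/85, 2256/425] = K·y
y = (KᵀK)⁻¹·Kᵀ·(x' − x̄) = [16]
z = y + H·x̄ = [16] + [-18] = [-2]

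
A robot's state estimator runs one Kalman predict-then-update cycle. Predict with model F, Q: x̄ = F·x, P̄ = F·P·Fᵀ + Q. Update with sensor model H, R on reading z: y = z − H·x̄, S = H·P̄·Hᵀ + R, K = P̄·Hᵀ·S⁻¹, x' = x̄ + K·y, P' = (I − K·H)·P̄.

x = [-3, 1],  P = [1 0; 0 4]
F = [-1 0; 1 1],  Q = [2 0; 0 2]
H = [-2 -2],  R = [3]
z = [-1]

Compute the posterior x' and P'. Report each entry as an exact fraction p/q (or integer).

x' = [101/35, -82/35]
P' = [89/35 -83/35; -83/35 101/35]

x̄ = F·x = [3, -2]
P̄ = F·P·Fᵀ + Q = [3 -1; -1 7]
y = z − H·x̄ = [1]
S = H·P̄·Hᵀ + R = [35]
K = P̄·Hᵀ·S⁻¹ = [-4/35; -12/35]
x' = x̄ + K·y = [101/35, -82/35]
P' = (I − K·H)·P̄ = [89/35 -83/35; -83/35 101/35]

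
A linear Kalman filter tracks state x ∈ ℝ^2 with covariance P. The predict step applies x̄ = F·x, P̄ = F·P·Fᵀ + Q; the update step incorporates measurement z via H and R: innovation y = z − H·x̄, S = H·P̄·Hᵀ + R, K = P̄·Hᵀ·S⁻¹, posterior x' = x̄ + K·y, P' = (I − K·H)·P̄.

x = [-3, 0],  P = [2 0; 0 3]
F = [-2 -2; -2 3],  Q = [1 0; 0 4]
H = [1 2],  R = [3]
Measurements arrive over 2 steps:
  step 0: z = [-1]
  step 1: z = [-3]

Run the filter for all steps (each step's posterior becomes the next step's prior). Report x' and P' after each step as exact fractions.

step 0: x' = [821/140, -113/35], P' = [2939/140 -367/35; -367/35 209/35]
step 1: x' = [2665/32074, -25511/16037], P' = [89734/16037 -42011/16037; -42011/16037 31579/16037]

step 0: x̄ = F·x = [6, 6]
step 0: P̄ = F·P·Fᵀ + Q = [21 -10; -10 39]
step 0: y = z − H·x̄ = [-19]
step 0: S = H·P̄·Hᵀ + R = [140]
step 0: K = P̄·Hᵀ·S⁻¹ = [1/140; 17/35]
step 0: x' = x̄ + K·y = [821/140, -113/35]
step 0: P' = (I − K·H)·P̄ = [2939/140 -367/35; -367/35 209/35]
step 1: x̄ = F·x = [-369/70, -1499/70]
step 1: P̄ = F·P·Fᵀ + Q = [874/35 2419/35; 2419/35 9364/35]
step 1: y = z − H·x̄ = [451/10]
step 1: S = H·P̄·Hᵀ + R = [6873/5]
step 1: K = P̄·Hᵀ·S⁻¹ = [272/2291; 1007/2291]
step 1: x' = x̄ + K·y = [2665/32074, -25511/16037]
step 1: P' = (I − K·H)·P̄ = [89734/16037 -42011/16037; -42011/16037 31579/16037]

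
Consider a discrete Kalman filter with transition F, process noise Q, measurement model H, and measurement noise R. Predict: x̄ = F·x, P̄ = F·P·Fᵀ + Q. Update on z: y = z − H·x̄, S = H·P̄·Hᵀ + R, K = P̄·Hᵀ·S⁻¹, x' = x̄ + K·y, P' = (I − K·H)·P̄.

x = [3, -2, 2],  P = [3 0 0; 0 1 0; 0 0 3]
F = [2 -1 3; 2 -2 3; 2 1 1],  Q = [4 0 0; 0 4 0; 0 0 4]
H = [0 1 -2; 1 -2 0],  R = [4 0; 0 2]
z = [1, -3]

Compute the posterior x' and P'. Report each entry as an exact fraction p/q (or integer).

x̄ = F·x = [14, 16, 6]
P̄ = F·P·Fᵀ + Q = [44 41 20; 41 47 19; 20 19 20]
y = z − H·x̄ = [-3, 15]
S = H·P̄·Hᵀ + R = [55 -17; -17 70]
K = P̄·Hᵀ·S⁻¹ = [-192/1187 -691/1187; -271/3561 -2762/3561; -592/1187 -449/1187]
x' = x̄ + K·y = [6829/1187, 5453/1187, 2163/1187]
P' = (I − K·H)·P̄ = [26162/1187 13772/1187 7270/1187; 13772/1187 23420/3561 4084/1187; 7270/1187 4084/1187 3226/1187]

x' = [6829/1187, 5453/1187, 2163/1187]
P' = [26162/1187 13772/1187 7270/1187; 13772/1187 23420/3561 4084/1187; 7270/1187 4084/1187 3226/1187]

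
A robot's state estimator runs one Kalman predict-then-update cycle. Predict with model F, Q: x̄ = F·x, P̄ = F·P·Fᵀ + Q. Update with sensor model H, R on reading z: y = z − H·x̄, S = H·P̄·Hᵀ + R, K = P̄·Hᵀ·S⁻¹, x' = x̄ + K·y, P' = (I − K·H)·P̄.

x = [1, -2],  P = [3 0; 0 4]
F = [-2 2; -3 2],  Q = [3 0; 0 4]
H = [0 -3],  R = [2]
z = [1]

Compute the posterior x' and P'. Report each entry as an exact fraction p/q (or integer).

x̄ = F·x = [-6, -7]
P̄ = F·P·Fᵀ + Q = [31 34; 34 47]
y = z − H·x̄ = [-20]
S = H·P̄·Hᵀ + R = [425]
K = P̄·Hᵀ·S⁻¹ = [-6/25; -141/425]
x' = x̄ + K·y = [-6/5, -31/85]
P' = (I − K·H)·P̄ = [163/25 4/25; 4/25 94/425]

x' = [-6/5, -31/85]
P' = [163/25 4/25; 4/25 94/425]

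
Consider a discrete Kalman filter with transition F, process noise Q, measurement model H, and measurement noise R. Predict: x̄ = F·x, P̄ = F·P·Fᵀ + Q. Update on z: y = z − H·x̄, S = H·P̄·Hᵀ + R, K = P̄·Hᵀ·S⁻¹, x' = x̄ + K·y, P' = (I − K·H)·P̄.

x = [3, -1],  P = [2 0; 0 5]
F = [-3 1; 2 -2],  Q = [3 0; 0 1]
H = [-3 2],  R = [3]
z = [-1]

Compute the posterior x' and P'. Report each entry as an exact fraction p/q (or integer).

x̄ = F·x = [-10, 8]
P̄ = F·P·Fᵀ + Q = [26 -22; -22 29]
y = z − H·x̄ = [-47]
S = H·P̄·Hᵀ + R = [617]
K = P̄·Hᵀ·S⁻¹ = [-122/617; 124/617]
x' = x̄ + K·y = [-436/617, -892/617]
P' = (I − K·H)·P̄ = [1158/617 1554/617; 1554/617 2517/617]

x' = [-436/617, -892/617]
P' = [1158/617 1554/617; 1554/617 2517/617]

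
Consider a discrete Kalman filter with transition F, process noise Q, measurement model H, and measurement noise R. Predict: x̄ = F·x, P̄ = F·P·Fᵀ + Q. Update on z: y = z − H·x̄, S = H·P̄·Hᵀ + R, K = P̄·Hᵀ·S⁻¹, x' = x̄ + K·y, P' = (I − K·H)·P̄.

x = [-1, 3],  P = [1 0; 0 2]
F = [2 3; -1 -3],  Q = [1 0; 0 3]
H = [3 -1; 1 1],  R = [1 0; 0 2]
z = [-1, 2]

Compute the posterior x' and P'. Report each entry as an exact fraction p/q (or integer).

x̄ = F·x = [7, -8]
P̄ = F·P·Fᵀ + Q = [23 -20; -20 22]
y = z − H·x̄ = [-30, 3]
S = H·P̄·Hᵀ + R = [350 7; 7 7]
K = P̄·Hᵀ·S⁻¹ = [86/343 61/343; -12/49 26/49]
x' = x̄ + K·y = [4/343, 46/49]
P' = (I − K·H)·P̄ = [52/343 10/49; 10/49 6/7]

x' = [4/343, 46/49]
P' = [52/343 10/49; 10/49 6/7]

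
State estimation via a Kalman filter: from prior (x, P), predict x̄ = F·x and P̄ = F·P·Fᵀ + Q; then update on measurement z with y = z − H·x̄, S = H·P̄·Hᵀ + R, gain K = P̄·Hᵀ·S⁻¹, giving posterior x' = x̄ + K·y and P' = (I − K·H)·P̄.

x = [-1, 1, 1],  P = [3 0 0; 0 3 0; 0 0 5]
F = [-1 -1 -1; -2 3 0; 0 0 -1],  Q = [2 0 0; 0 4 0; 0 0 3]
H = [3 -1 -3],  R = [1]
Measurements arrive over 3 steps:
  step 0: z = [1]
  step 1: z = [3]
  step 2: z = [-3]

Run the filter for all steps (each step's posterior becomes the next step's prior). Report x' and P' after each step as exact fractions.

step 0: x̄ = F·x = [-1, 5, -1]
step 0: P̄ = F·P·Fᵀ + Q = [13 -3 5; -3 43 0; 5 0 8]
step 0: y = z − H·x̄ = [6]
step 0: S = H·P̄·Hᵀ + R = [161]
step 0: K = P̄·Hᵀ·S⁻¹ = [27/161; -52/161; -9/161]
step 0: x' = x̄ + K·y = [1/161, 493/161, -215/161]
step 0: P' = (I − K·H)·P̄ = [1364/161 921/161 1048/161; 921/161 4219/161 -468/161; 1048/161 -468/161 1207/161]
step 1: x̄ = F·x = [-279/161, 211/23, 215/161]
step 1: P̄ = F·P·Fᵀ + Q = [10114/161 -1050/23 1787/161; -1050/23 4717/23 500/23; 1787/161 500/23 1690/161]
step 1: y = z − H·x̄ = [3442/161]
step 1: S = H·P̄·Hᵀ + R = [172350/161]
step 1: K = P̄·Hᵀ·S⁻¹ = [10777/57450; -65569/172350; -3209/172350]
step 1: x' = x̄ + K·y = [65422/28725, 89666/86175, 80776/86175]
step 1: P' = (I − K·H)·P̄ = [481611/19150 1766333/57450 852463/57450; 1766333/57450 8643049/172350 2439839/172350; 852463/57450 2439839/172350 1745179/172350]
step 2: x̄ = F·x = [-122236/28725, -13726/9575, -80776/86175]
step 2: P̄ = F·P·Fᵀ + Q = [3962209/19150 -2751543/19150 2247469/57450; -2751543/19150 3580761/19150 -244971/19150; 2247469/57450 -244971/19150 2262229/172350]
step 2: y = z − H·x̄ = [158579/28725]
step 2: S = H·P̄·Hᵀ + R = [43076639/19150]
step 2: K = P̄·Hᵀ·S⁻¹ = [12390701/43076639; -11100477/43076639; 5215091/129229917]
step 2: x' = x̄ + K·y = [-344711339/129229917, -123032633/43076639, -277029209/387689751]
step 2: P' = (I − K·H)·P̄ = [895518301/43076639 992974776/43076639 1681189426/129229917; 992974776/43076639 1620185865/43076639 456612980/43076639; 1681189426/129229917 456612980/43076639 3668514247/387689751]

step 0: x' = [1/161, 493/161, -215/161], P' = [1364/161 921/161 1048/161; 921/161 4219/161 -468/161; 1048/161 -468/161 1207/161]
step 1: x' = [65422/28725, 89666/86175, 80776/86175], P' = [481611/19150 1766333/57450 852463/57450; 1766333/57450 8643049/172350 2439839/172350; 852463/57450 2439839/172350 1745179/172350]
step 2: x' = [-344711339/129229917, -123032633/43076639, -277029209/387689751], P' = [895518301/43076639 992974776/43076639 1681189426/129229917; 992974776/43076639 1620185865/43076639 456612980/43076639; 1681189426/129229917 456612980/43076639 3668514247/387689751]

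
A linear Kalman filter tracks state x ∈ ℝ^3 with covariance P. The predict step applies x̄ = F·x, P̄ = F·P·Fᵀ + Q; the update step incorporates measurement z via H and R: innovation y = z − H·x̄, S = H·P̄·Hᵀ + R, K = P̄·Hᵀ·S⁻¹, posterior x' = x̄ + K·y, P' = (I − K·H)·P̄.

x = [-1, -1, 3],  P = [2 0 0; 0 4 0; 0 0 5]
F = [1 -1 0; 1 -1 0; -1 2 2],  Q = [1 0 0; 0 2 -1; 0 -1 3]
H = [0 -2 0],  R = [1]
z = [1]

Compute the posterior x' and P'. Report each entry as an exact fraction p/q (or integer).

x' = [-4/11, -16/33, 17/3]
P' = [29/11 2/11 -2; 2/11 8/33 -1/3; -2 -1/3 79/3]

x̄ = F·x = [0, 0, 5]
P̄ = F·P·Fᵀ + Q = [7 6 -10; 6 8 -11; -10 -11 41]
y = z − H·x̄ = [1]
S = H·P̄·Hᵀ + R = [33]
K = P̄·Hᵀ·S⁻¹ = [-4/11; -16/33; 2/3]
x' = x̄ + K·y = [-4/11, -16/33, 17/3]
P' = (I − K·H)·P̄ = [29/11 2/11 -2; 2/11 8/33 -1/3; -2 -1/3 79/3]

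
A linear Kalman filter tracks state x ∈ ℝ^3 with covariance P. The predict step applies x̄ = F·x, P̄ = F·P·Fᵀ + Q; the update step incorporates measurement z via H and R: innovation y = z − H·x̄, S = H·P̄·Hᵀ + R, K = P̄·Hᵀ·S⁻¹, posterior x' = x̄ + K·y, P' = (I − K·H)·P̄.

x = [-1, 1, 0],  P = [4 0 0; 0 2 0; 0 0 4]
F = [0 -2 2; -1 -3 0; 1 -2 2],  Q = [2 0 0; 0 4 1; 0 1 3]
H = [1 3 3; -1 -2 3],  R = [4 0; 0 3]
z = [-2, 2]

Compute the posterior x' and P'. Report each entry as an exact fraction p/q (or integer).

x' = [40223/93736, -182209/187472, 26679/187472]
P' = [267751/46868 -207121/93736 46263/93736; -207121/93736 211999/187472 -38313/187472; 46263/93736 -38313/187472 43055/187472]

x̄ = F·x = [-2, -2, -3]
P̄ = F·P·Fᵀ + Q = [26 12 24; 12 26 9; 24 9 31]
y = z − H·x̄ = [15, 5]
S = H·P̄·Hᵀ + R = [921 64; 64 208]
K = P̄·Hᵀ·S⁻¹ = [1654/11717 5843/93736; 1669/11717 -41565/187472; 1668/11717 37755/187472]
x' = x̄ + K·y = [40223/93736, -182209/187472, 26679/187472]
P' = (I − K·H)·P̄ = [267751/46868 -207121/93736 46263/93736; -207121/93736 211999/187472 -38313/187472; 46263/93736 -38313/187472 43055/187472]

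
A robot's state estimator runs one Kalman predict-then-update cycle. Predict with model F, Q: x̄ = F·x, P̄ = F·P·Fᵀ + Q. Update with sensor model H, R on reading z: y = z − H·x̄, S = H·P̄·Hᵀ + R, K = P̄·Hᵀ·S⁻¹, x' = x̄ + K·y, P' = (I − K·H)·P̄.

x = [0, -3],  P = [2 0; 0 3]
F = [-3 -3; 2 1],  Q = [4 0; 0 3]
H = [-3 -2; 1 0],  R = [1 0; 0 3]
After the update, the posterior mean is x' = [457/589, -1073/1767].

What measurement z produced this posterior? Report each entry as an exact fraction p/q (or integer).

x̄ = F·x = [9, -3]
P̄ = F·P·Fᵀ + Q = [49 -21; -21 14]
S = H·P̄·Hᵀ + R = [246 -105; -105 52]
K = P̄·Hᵀ·S⁻¹ = [-105/589 343/589; -385/1767 -497/589]
x' − x̄ = [-4844/589, 4228/1767] = K·y
y = (KᵀK)⁻¹·Kᵀ·(x' − x̄) = [20, -8]
z = y + H·x̄ = [20, -8] + [-21, 9] = [-1, 1]

z = [-1, 1]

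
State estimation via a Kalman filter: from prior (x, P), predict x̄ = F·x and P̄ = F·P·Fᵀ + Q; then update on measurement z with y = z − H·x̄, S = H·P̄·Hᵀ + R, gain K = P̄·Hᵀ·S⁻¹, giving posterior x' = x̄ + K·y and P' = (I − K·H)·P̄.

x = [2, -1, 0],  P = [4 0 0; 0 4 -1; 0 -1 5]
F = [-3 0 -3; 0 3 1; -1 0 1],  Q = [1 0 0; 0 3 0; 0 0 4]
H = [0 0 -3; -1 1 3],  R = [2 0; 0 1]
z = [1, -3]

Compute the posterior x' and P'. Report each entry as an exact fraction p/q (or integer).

x' = [-10989/3974, -9036/1987, -779/1987]
P' = [391593/15896 180335/7948 857/1987; 180335/7948 93917/3974 -410/1987; 857/1987 -410/1987 426/1987]

x̄ = F·x = [-6, -3, -2]
P̄ = F·P·Fᵀ + Q = [82 -6 -3; -6 38 2; -3 2 13]
y = z − H·x̄ = [-5, 0]
S = H·P̄·Hᵀ + R = [119 -132; -132 280]
K = P̄·Hᵀ·S⁻¹ = [-2571/3974 -10355/15896; 615/1987 2579/7948; -639/1987 11/1987]
x' = x̄ + K·y = [-10989/3974, -9036/1987, -779/1987]
P' = (I − K·H)·P̄ = [391593/15896 180335/7948 857/1987; 180335/7948 93917/3974 -410/1987; 857/1987 -410/1987 426/1987]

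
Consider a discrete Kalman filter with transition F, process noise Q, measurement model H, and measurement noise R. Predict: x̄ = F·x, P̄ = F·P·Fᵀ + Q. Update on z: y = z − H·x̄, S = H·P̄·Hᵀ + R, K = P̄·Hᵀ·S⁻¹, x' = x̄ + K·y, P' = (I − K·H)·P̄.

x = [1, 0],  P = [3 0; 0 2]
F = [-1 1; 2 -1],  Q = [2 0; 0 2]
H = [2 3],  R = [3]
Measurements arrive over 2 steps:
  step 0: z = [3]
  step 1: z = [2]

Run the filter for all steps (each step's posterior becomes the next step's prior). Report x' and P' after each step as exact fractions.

step 0: x' = [-69/79, 126/79], P' = [453/79 -312/79; -312/79 240/79]
step 1: x' = [1387/2455, 120/491], P' = [91671/12275 -12882/2455; -12882/2455 1966/491]

step 0: x̄ = F·x = [-1, 2]
step 0: P̄ = F·P·Fᵀ + Q = [7 -8; -8 16]
step 0: y = z − H·x̄ = [-1]
step 0: S = H·P̄·Hᵀ + R = [79]
step 0: K = P̄·Hᵀ·S⁻¹ = [-10/79; 32/79]
step 0: x' = x̄ + K·y = [-69/79, 126/79]
step 0: P' = (I − K·H)·P̄ = [453/79 -312/79; -312/79 240/79]
step 1: x̄ = F·x = [195/79, -264/79]
step 1: P̄ = F·P·Fᵀ + Q = [1475/79 -2082/79; -2082/79 3458/79]
step 1: y = z − H·x̄ = [560/79]
step 1: S = H·P̄·Hᵀ + R = [12275/79]
step 1: K = P̄·Hᵀ·S⁻¹ = [-3296/12275; 1242/2455]
step 1: x' = x̄ + K·y = [1387/2455, 120/491]
step 1: P' = (I − K·H)·P̄ = [91671/12275 -12882/2455; -12882/2455 1966/491]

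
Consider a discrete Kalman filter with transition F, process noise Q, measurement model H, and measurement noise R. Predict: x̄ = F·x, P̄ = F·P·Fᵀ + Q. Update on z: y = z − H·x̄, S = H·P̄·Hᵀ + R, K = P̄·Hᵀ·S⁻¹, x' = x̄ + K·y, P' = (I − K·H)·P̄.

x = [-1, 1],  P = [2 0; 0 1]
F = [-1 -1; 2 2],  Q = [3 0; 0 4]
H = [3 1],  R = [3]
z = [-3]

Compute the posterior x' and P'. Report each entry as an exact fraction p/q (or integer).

x' = [-36/37, 6/37]
P' = [78/37 -198/37; -198/37 588/37]

x̄ = F·x = [0, 0]
P̄ = F·P·Fᵀ + Q = [6 -6; -6 16]
y = z − H·x̄ = [-3]
S = H·P̄·Hᵀ + R = [37]
K = P̄·Hᵀ·S⁻¹ = [12/37; -2/37]
x' = x̄ + K·y = [-36/37, 6/37]
P' = (I − K·H)·P̄ = [78/37 -198/37; -198/37 588/37]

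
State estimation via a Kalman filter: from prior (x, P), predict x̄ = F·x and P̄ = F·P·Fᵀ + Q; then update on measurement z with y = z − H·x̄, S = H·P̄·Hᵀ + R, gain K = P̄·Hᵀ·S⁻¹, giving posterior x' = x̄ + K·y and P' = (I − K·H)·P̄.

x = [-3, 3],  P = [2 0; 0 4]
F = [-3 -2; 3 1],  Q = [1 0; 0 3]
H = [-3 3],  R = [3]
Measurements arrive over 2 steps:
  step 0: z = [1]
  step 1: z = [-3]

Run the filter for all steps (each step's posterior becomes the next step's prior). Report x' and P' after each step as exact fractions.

step 0: x' = [-697/337, -594/337], P' = [632/337 571/337; 571/337 622/337]
step 1: x' = [95865/151099, -60861/151099], P' = [188231/151099 160795/151099; 160795/151099 183613/151099]

step 0: x̄ = F·x = [3, -6]
step 0: P̄ = F·P·Fᵀ + Q = [35 -26; -26 25]
step 0: y = z − H·x̄ = [28]
step 0: S = H·P̄·Hᵀ + R = [1011]
step 0: K = P̄·Hᵀ·S⁻¹ = [-61/337; 51/337]
step 0: x' = x̄ + K·y = [-697/337, -594/337]
step 0: P' = (I − K·H)·P̄ = [632/337 571/337; 571/337 622/337]
step 1: x̄ = F·x = [3279/337, -2685/337]
step 1: P̄ = F·P·Fᵀ + Q = [15365/337 -12071/337; -12071/337 10747/337]
step 1: y = z − H·x̄ = [16881/337]
step 1: S = H·P̄·Hᵀ + R = [453297/337]
step 1: K = P̄·Hᵀ·S⁻¹ = [-27436/151099; 22818/151099]
step 1: x' = x̄ + K·y = [95865/151099, -60861/151099]
step 1: P' = (I − K·H)·P̄ = [188231/151099 160795/151099; 160795/151099 183613/151099]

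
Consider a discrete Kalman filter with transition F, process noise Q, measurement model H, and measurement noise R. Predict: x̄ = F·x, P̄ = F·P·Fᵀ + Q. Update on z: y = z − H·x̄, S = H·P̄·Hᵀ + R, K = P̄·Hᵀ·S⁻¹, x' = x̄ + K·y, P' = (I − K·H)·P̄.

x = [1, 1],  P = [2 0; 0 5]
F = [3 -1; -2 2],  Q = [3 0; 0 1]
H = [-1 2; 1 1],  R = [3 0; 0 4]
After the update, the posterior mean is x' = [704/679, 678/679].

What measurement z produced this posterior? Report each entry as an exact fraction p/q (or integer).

x̄ = F·x = [2, 0]
P̄ = F·P·Fᵀ + Q = [26 -22; -22 29]
S = H·P̄·Hᵀ + R = [233 10; 10 15]
K = P̄·Hᵀ·S⁻¹ = [-218/679 1632/3395; 226/679 831/3395]
x' − x̄ = [-654/679, 678/679] = K·y
y = (KᵀK)⁻¹·Kᵀ·(x' − x̄) = [3, 0]
z = y + H·x̄ = [3, 0] + [-2, 2] = [1, 2]

z = [1, 2]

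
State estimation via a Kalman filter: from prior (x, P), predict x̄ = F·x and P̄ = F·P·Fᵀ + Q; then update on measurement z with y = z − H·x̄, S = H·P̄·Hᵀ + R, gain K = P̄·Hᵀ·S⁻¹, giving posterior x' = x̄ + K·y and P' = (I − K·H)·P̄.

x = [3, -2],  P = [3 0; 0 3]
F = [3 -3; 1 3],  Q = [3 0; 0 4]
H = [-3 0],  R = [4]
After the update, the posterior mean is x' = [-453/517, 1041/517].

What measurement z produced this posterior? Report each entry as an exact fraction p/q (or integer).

x̄ = F·x = [15, -3]
P̄ = F·P·Fᵀ + Q = [57 -18; -18 34]
S = H·P̄·Hᵀ + R = [517]
K = P̄·Hᵀ·S⁻¹ = [-171/517; 54/517]
x' − x̄ = [-8208/517, 2592/517] = K·y
y = (KᵀK)⁻¹·Kᵀ·(x' − x̄) = [48]
z = y + H·x̄ = [48] + [-45] = [3]

z = [3]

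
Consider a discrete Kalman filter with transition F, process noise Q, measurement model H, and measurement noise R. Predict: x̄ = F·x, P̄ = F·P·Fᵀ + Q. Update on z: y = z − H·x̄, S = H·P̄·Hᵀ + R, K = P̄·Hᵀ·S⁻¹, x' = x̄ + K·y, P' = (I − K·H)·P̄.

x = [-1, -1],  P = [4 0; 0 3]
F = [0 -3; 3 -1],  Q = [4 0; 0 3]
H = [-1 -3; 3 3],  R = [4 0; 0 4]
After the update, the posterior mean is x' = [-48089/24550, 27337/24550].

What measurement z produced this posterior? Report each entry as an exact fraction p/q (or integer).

x̄ = F·x = [3, -2]
P̄ = F·P·Fᵀ + Q = [31 9; 9 42]
S = H·P̄·Hᵀ + R = [467 -579; -579 823]
K = P̄·Hᵀ·S⁻¹ = [10873/24550 11229/24550; -11259/24550 -3357/24550]
x' − x̄ = [-121739/24550, 76437/24550] = K·y
y = (KᵀK)⁻¹·Kᵀ·(x' − x̄) = [-5, -6]
z = y + H·x̄ = [-5, -6] + [3, 3] = [-2, -3]

z = [-2, -3]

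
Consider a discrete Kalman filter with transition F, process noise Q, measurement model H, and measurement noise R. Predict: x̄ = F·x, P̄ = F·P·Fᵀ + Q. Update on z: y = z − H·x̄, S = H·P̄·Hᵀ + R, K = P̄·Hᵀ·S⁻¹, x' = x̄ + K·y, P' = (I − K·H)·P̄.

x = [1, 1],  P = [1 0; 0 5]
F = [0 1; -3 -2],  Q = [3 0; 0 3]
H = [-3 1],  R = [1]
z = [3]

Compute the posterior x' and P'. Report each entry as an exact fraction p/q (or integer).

x' = [-19/15, -13/15]
P' = [164/165 458/165; 458/165 1436/165]

x̄ = F·x = [1, -5]
P̄ = F·P·Fᵀ + Q = [8 -10; -10 32]
y = z − H·x̄ = [11]
S = H·P̄·Hᵀ + R = [165]
K = P̄·Hᵀ·S⁻¹ = [-34/165; 62/165]
x' = x̄ + K·y = [-19/15, -13/15]
P' = (I − K·H)·P̄ = [164/165 458/165; 458/165 1436/165]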